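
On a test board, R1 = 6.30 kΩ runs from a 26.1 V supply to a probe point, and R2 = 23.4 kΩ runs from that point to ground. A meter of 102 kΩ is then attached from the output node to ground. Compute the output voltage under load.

V_out ≈ 19.6 V

The load sits in parallel with R2: R2‖R_L = (23.4 × 102) / (23.4 + 102) = 19.03 kΩ.
V_out = 26.1 × 19.03 / (6.30 + 19.03) = 26.1 × 19.03/25.33 = 19.6 V.
(Unloaded it would have been 20.6 V.)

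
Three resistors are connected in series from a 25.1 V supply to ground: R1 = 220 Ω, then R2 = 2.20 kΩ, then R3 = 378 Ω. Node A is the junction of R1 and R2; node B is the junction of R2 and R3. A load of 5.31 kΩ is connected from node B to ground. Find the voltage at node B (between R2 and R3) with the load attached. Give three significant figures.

At node B, R3 is in parallel with the load: R3‖R_L = 352.9 Ω.
Below node A the resistance is R2 + (R3‖R_L) = 2553 Ω, so V_A = 25.1 × 2553/2773 = 23.11 V.
Then V_B = V_A × (R3‖R_L)/(R2 + R3‖R_L) = 23.11 × 352.9/2553 = 3.19 V.

V ≈ 3.19 V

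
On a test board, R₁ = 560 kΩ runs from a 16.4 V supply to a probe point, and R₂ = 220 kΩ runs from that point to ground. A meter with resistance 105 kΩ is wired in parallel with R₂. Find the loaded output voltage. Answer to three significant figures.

The load sits in parallel with R₂: R₂‖R_L = (220 × 105) / (220 + 105) = 71.08 kΩ.
V_out = 16.4 × 71.08 / (560 + 71.08) = 16.4 × 71.08/631.1 = 1.85 V.

V_out ≈ 1.85 V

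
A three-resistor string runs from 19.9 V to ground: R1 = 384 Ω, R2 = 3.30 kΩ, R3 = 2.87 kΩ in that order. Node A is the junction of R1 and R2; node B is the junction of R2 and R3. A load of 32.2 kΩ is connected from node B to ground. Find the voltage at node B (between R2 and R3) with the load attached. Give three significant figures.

V ≈ 8.30 V

At node B, R3 is in parallel with the load: R3‖R_L = 2635 Ω.
Below node A the resistance is R2 + (R3‖R_L) = 5935 Ω, so V_A = 19.9 × 5935/6319 = 18.69 V.
Then V_B = V_A × (R3‖R_L)/(R2 + R3‖R_L) = 18.69 × 2635/5935 = 8.30 V.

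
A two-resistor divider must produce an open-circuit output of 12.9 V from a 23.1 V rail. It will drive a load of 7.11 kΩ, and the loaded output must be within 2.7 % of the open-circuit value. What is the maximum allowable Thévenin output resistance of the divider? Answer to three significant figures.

R_th ≤ 197 Ω

Loading drop = R_th/(R_th + R_L) ≤ 0.0270, so R_th ≤ R_L · ε/(1−ε) = 7.11 kΩ × 0.0270/0.9730 = 197 Ω.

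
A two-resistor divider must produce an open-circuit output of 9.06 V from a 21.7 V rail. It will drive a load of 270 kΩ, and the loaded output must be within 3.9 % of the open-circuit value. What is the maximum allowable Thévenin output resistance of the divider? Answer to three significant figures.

R_th ≤ 11.0 kΩ

Loading drop = R_th/(R_th + R_L) ≤ 0.0390, so R_th ≤ R_L · ε/(1−ε) = 270 kΩ × 0.0390/0.9610 = 11.0 kΩ.
(Any R1, R2 with R2/(R1+R2) = 0.418 and R1‖R2 ≤ 11.0 kΩ will meet the spec.)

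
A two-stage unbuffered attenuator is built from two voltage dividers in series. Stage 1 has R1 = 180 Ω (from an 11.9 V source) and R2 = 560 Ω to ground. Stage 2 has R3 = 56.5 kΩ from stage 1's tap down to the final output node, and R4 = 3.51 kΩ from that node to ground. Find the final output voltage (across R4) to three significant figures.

V_out ≈ 0.526 V

Stage 2 presents R3+R4 = 60010 Ω as a load on stage 1's tap.
Stage 1's lower leg becomes R2‖(R3+R4) = 554.8 Ω, so V_mid = 11.9 × 554.8/734.8 = 8.985 V.
Stage 2 is itself unloaded: V_out = V_mid × R4/(R3+R4) = 8.985 × 3510/60010 = 0.526 V.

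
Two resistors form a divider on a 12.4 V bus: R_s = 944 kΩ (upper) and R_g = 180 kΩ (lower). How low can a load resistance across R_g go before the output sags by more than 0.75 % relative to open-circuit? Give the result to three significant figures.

Output resistance R_th = R_s‖R_g = (944 × 180)/1124 = 151.2 kΩ.
The fractional drop is R_th/(R_th + R_L); requiring this ≤ 0.00750 gives R_L ≥ R_th(1/0.00750 − 1) = 151.2 × 132.3 = 20.0 MΩ.

R_L(min) ≈ 20.0 MΩ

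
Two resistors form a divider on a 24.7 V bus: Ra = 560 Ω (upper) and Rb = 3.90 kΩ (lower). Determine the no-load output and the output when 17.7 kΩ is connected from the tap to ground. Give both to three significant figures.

Open-circuit: V = 24.7 × 3900/(560 + 3900) = 21.6 V.
With the load, Rb becomes Rb‖R_L = 3196 Ω, so V = 24.7 × 3196/3756 = 21.0 V.

Unloaded: 21.6 V; loaded: 21.0 V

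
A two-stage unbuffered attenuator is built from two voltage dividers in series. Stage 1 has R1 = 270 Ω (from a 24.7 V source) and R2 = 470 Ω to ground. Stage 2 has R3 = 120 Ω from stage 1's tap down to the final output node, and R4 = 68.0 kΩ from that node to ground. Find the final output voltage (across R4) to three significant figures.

V_out ≈ 15.6 V

Stage 2 presents R3+R4 = 68120 Ω as a load on stage 1's tap.
Stage 1's lower leg becomes R2‖(R3+R4) = 466.8 Ω, so V_mid = 24.7 × 466.8/736.8 = 15.65 V.
Stage 2 is itself unloaded: V_out = V_mid × R4/(R3+R4) = 15.65 × 68000/68120 = 15.6 V.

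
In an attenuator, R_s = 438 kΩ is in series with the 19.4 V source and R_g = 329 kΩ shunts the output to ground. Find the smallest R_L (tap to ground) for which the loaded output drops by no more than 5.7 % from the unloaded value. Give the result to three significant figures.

R_L(min) ≈ 3.11 MΩ

Output resistance R_th = R_s‖R_g = (438 × 329)/767.0 = 187.9 kΩ.
The fractional drop is R_th/(R_th + R_L); requiring this ≤ 0.0570 gives R_L ≥ R_th(1/0.0570 − 1) = 187.9 × 16.54 = 3.11 MΩ.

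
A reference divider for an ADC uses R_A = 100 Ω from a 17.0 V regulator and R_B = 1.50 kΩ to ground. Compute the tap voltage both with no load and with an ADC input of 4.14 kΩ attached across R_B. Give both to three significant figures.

Unloaded: 15.9 V; loaded: 15.6 V

Open-circuit: V = 17.0 × 1500/(100 + 1500) = 15.9 V.
With the load, R_B becomes R_B‖R_L = 1101 Ω, so V = 17.0 × 1101/1201 = 15.6 V.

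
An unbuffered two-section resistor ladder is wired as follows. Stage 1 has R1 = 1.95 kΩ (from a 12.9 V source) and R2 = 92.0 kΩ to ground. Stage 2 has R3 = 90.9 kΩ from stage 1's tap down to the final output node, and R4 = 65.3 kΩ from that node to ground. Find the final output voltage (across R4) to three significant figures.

Stage 2 presents R3+R4 = 156.2 kΩ as a load on stage 1's tap.
Stage 1's lower leg becomes R2‖(R3+R4) = 57.90 kΩ, so V_mid = 12.9 × 57.90/59.85 = 12.48 V.
Stage 2 is itself unloaded: V_out = V_mid × R4/(R3+R4) = 12.48 × 65.3/156.2 = 5.22 V.

V_out ≈ 5.22 V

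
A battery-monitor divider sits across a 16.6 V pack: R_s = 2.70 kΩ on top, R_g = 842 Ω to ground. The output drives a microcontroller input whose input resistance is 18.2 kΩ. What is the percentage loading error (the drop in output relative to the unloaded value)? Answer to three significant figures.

The divider's output (Thévenin) resistance is R_s‖R_g = 641.8 Ω.
Fractional drop under load = R_th/(R_th + R_L) = 641.8 / (641.8 + 18200) = 0.03406.
So the output falls by 3.41 %.

3.41 %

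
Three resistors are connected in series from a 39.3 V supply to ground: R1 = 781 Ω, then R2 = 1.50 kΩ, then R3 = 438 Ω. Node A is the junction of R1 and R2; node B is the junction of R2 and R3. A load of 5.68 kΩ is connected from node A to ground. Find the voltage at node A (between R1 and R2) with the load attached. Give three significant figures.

V ≈ 25.5 V

Below node A the series string R2+R3 = 1938 Ω sits in parallel with the 5680 Ω load: 1445 Ω.
V_A = 39.3 × 1445/(781 + 1445) = 25.5 V.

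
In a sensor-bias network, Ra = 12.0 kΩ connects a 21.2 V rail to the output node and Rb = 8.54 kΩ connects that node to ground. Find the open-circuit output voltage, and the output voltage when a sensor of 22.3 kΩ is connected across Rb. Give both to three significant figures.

Open-circuit: V = 21.2 × 8.54/(12.0 + 8.54) = 8.81 V.
With the load, Rb becomes Rb‖R_L = 6.175 kΩ, so V = 21.2 × 6.175/18.18 = 7.20 V.

Unloaded: 8.81 V; loaded: 7.20 V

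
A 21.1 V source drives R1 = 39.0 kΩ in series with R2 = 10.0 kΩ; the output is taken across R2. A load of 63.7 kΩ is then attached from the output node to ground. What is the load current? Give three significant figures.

R2‖R_L = 8.643 kΩ; V_out = 21.1 × 8.643/47.64 = 3.828 V.
I_L = V_out / R_L = 3.828 / 63.7 kΩ = 0.0601 mA.

I_L ≈ 0.0601 mA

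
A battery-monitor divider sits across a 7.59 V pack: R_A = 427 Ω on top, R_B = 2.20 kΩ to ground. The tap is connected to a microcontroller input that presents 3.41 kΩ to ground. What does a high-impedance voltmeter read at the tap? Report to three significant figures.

The load sits in parallel with R_B: R_B‖R_L = (2200 × 3410) / (2200 + 3410) = 1337 Ω.
V_out = 7.59 × 1337 / (427 + 1337) = 7.59 × 1337/1764 = 5.75 V.

V_out ≈ 5.75 V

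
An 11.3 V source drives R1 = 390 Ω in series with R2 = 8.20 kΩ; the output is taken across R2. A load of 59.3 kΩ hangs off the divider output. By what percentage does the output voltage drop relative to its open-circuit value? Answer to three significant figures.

0.624 %

The divider's output (Thévenin) resistance is R1‖R2 = 372.3 Ω.
Fractional drop under load = R_th/(R_th + R_L) = 372.3 / (372.3 + 59300) = 0.006239.
So the output falls by 0.624 %.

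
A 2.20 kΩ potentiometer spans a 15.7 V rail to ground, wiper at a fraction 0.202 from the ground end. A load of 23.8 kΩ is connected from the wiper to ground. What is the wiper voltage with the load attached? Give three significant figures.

The wiper splits the pot into (1−α)R = 1756 Ω above and αR = 444.4 Ω below.
Lower section ‖ load = 436.3 Ω.
V_wiper = 15.7 × 436.3/(1756 + 436.3) = 3.12 V.

V ≈ 3.12 V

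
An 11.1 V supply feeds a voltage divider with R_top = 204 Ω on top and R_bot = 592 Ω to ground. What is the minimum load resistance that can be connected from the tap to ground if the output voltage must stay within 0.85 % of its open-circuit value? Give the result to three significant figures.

R_L(min) ≈ 17.7 kΩ

Output resistance R_th = R_top‖R_bot = (204 × 592)/796.0 = 151.7 Ω.
The fractional drop is R_th/(R_th + R_L); requiring this ≤ 0.00850 gives R_L ≥ R_th(1/0.00850 − 1) = 151.7 × 116.6 = 17.7 kΩ.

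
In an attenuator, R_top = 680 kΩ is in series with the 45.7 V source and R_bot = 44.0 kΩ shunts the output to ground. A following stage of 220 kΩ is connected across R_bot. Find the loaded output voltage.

The load sits in parallel with R_bot: R_bot‖R_L = (44.0 × 220) / (44.0 + 220) = 36.67 kΩ.
V_out = 45.7 × 36.67 / (680 + 36.67) = 45.7 × 36.67/716.7 = 2.34 V.
(Unloaded it would have been 2.78 V.)

V_out ≈ 2.34 V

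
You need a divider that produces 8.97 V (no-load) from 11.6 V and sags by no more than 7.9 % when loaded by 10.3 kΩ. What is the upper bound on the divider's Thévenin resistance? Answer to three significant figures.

Loading drop = R_th/(R_th + R_L) ≤ 0.0790, so R_th ≤ R_L · ε/(1−ε) = 10.3 kΩ × 0.0790/0.9210 = 883 Ω.

R_th ≤ 883 Ω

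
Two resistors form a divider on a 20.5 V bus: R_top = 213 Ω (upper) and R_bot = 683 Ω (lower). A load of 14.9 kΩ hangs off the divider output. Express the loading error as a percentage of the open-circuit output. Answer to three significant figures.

1.08 %

The divider's output (Thévenin) resistance is R_top‖R_bot = 162.4 Ω.
Fractional drop under load = R_th/(R_th + R_L) = 162.4 / (162.4 + 14900) = 0.01078.
So the output falls by 1.08 %.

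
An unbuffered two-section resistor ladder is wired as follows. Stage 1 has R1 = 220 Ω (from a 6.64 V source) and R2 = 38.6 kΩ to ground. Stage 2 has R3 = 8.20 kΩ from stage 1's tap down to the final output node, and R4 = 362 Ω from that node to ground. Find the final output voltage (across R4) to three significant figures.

Stage 2 presents R3+R4 = 8562 Ω as a load on stage 1's tap.
Stage 1's lower leg becomes R2‖(R3+R4) = 7008 Ω, so V_mid = 6.64 × 7008/7228 = 6.438 V.
Stage 2 is itself unloaded: V_out = V_mid × R4/(R3+R4) = 6.438 × 362/8562 = 0.272 V.

V_out ≈ 0.272 V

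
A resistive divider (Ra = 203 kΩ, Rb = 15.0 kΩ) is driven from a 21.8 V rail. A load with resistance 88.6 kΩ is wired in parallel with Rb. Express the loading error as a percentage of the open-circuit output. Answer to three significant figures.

13.6 %

Unloaded V = 21.8 × 15.0/218.0 = 1.5000 V.
Loaded: Rb‖R_L = 12.83 kΩ, giving V = 21.8 × 12.83/215.8 = 1.2957 V.
Drop = (1.5000 − 1.2957) / 1.5000 = 13.6 %.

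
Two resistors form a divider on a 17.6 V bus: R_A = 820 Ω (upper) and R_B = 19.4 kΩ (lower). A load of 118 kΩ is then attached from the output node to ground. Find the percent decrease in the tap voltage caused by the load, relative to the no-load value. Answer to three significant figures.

The divider's output (Thévenin) resistance is R_A‖R_B = 786.7 Ω.
Fractional drop under load = R_th/(R_th + R_L) = 786.7 / (786.7 + 118000) = 0.006623.
So the output falls by 0.662 %.

0.662 %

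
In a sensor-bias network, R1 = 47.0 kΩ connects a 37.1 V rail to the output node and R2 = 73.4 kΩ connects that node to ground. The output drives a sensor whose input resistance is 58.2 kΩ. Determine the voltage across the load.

The load sits in parallel with R2: R2‖R_L = (73.4 × 58.2) / (73.4 + 58.2) = 32.46 kΩ.
V_out = 37.1 × 32.46 / (47.0 + 32.46) = 37.1 × 32.46/79.46 = 15.2 V.

V_out ≈ 15.2 V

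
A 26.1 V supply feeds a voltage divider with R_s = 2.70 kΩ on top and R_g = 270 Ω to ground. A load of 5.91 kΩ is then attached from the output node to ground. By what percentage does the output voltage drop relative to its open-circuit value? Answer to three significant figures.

The divider's output (Thévenin) resistance is R_s‖R_g = 245.5 Ω.
Fractional drop under load = R_th/(R_th + R_L) = 245.5 / (245.5 + 5910) = 0.03988.
So the output falls by 3.99 %.

3.99 %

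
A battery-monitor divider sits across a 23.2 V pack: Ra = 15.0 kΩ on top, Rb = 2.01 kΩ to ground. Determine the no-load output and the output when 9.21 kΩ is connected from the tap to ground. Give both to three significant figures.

Open-circuit: V = 23.2 × 2.01/(15.0 + 2.01) = 2.74 V.
With the load, Rb becomes Rb‖R_L = 1.650 kΩ, so V = 23.2 × 1.650/16.65 = 2.30 V.

Unloaded: 2.74 V; loaded: 2.30 V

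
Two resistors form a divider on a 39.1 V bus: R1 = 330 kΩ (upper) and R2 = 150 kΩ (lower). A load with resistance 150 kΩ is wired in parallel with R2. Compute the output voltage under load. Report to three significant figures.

V_out ≈ 7.24 V

The load sits in parallel with R2: R2‖R_L = (150 × 150) / (150 + 150) = 75.00 kΩ.
V_out = 39.1 × 75.00 / (330 + 75.00) = 39.1 × 75.00/405.0 = 7.24 V.
(Unloaded it would have been 12.2 V.)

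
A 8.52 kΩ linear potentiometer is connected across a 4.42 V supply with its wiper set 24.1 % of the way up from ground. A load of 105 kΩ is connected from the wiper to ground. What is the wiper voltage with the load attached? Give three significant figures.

V ≈ 1.05 V

The wiper splits the pot into (1−α)R = 6.467 kΩ above and αR = 2.053 kΩ below.
Lower section ‖ load = 2.014 kΩ.
V_wiper = 4.42 × 2.014/(6.467 + 2.014) = 1.05 V.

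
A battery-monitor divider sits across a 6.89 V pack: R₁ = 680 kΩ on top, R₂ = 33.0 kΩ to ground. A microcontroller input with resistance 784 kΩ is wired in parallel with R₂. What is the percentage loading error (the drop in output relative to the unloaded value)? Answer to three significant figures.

3.86 %

The divider's output (Thévenin) resistance is R₁‖R₂ = 31.47 kΩ.
Fractional drop under load = R_th/(R_th + R_L) = 31.47 / (31.47 + 784) = 0.03859.
So the output falls by 3.86 %.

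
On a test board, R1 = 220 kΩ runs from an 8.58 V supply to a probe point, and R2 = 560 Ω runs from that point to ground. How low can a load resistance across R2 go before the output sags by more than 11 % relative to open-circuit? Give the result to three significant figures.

Output resistance R_th = R1‖R2 = (220000 × 560)/220600 = 558.6 Ω.
The fractional drop is R_th/(R_th + R_L); requiring this ≤ 0.110 gives R_L ≥ R_th(1/0.110 − 1) = 558.6 × 8.091 = 4.52 kΩ.

R_L(min) ≈ 4.52 kΩ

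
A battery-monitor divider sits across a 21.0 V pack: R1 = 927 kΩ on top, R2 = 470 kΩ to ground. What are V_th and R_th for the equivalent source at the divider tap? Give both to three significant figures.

V_th is the open-circuit tap voltage: 21.0 × 470/(927 + 470) = 7.07 V.
With the supply zeroed, R1 and R2 appear in parallel from the tap: R_th = R1‖R2 = (927 × 470)/1397 = 312 kΩ.

V_th = 7.07 V, R_th = 312 kΩ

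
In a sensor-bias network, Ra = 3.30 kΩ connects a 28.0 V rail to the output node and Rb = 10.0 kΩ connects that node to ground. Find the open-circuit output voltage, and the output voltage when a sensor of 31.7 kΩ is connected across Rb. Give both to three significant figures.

Open-circuit: V = 28.0 × 10.0/(3.30 + 10.0) = 21.1 V.
With the load, Rb becomes Rb‖R_L = 7.602 kΩ, so V = 28.0 × 7.602/10.90 = 19.5 V.

Unloaded: 21.1 V; loaded: 19.5 V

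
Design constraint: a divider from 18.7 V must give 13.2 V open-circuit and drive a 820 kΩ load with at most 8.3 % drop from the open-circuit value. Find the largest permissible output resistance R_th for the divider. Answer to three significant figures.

Loading drop = R_th/(R_th + R_L) ≤ 0.0830, so R_th ≤ R_L · ε/(1−ε) = 820 kΩ × 0.0830/0.9170 = 74.2 kΩ.

R_th ≤ 74.2 kΩ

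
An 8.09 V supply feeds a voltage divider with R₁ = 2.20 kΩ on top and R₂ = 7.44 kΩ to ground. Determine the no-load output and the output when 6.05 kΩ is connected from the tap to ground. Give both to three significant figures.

Unloaded: 6.24 V; loaded: 4.88 V

Open-circuit: V = 8.09 × 7.44/(2.20 + 7.44) = 6.24 V.
With the load, R₂ becomes R₂‖R_L = 3.337 kΩ, so V = 8.09 × 3.337/5.537 = 4.88 V.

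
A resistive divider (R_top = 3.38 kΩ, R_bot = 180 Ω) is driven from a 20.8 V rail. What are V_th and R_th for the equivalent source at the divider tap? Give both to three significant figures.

V_th = 1.05 V, R_th = 171 Ω

V_th is the open-circuit tap voltage: 20.8 × 180/(3380 + 180) = 1.05 V.
With the supply zeroed, R_top and R_bot appear in parallel from the tap: R_th = R_top‖R_bot = (3380 × 180)/3560 = 171 Ω.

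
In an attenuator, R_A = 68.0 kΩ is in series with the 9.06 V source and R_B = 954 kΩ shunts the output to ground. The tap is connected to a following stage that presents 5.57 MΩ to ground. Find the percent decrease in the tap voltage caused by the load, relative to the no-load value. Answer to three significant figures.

The divider's output (Thévenin) resistance is R_A‖R_B = 63.48 kΩ.
Fractional drop under load = R_th/(R_th + R_L) = 63.48 / (63.48 + 5570) = 0.01127.
So the output falls by 1.13 %.

1.13 %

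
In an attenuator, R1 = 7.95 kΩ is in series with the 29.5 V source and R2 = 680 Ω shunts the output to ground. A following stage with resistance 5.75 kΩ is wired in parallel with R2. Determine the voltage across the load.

The load sits in parallel with R2: R2‖R_L = (680 × 5750) / (680 + 5750) = 608.1 Ω.
V_out = 29.5 × 608.1 / (7950 + 608.1) = 29.5 × 608.1/8558 = 2.10 V.

V_out ≈ 2.10 V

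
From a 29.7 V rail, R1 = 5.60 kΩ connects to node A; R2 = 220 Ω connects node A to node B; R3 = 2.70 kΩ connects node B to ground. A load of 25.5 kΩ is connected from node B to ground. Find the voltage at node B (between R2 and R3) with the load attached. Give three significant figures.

At node B, R3 is in parallel with the load: R3‖R_L = 2441 Ω.
Below node A the resistance is R2 + (R3‖R_L) = 2661 Ω, so V_A = 29.7 × 2661/8261 = 9.568 V.
Then V_B = V_A × (R3‖R_L)/(R2 + R3‖R_L) = 9.568 × 2441/2661 = 8.78 V.

V ≈ 8.78 V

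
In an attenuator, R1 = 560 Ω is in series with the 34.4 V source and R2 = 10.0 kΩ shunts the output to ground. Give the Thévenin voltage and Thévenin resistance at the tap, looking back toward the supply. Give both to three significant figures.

V_th is the open-circuit tap voltage: 34.4 × 10000/(560 + 10000) = 32.6 V.
With the supply zeroed, R1 and R2 appear in parallel from the tap: R_th = R1‖R2 = (560 × 10000)/10560 = 530 Ω.

V_th = 32.6 V, R_th = 530 Ω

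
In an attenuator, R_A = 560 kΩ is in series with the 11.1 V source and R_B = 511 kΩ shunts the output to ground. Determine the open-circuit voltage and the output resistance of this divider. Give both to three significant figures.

V_th = 5.30 V, R_th = 267 kΩ

V_th is the open-circuit tap voltage: 11.1 × 511/(560 + 511) = 5.30 V.
With the supply zeroed, R_A and R_B appear in parallel from the tap: R_th = R_A‖R_B = (560 × 511)/1071 = 267 kΩ.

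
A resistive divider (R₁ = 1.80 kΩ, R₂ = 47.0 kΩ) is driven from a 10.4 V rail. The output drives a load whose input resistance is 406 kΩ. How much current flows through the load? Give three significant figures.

I_L ≈ 0.0246 mA

R₂‖R_L = 42.12 kΩ; V_out = 10.4 × 42.12/43.92 = 9.974 V.
I_L = V_out / R_L = 9.974 / 406 kΩ = 0.0246 mA.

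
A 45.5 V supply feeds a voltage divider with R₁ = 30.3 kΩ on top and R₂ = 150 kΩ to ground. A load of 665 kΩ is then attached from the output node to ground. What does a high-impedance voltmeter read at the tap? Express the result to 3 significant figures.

V_out ≈ 36.5 V

The load sits in parallel with R₂: R₂‖R_L = (150 × 665) / (150 + 665) = 122.4 kΩ.
V_out = 45.5 × 122.4 / (30.3 + 122.4) = 45.5 × 122.4/152.7 = 36.5 V.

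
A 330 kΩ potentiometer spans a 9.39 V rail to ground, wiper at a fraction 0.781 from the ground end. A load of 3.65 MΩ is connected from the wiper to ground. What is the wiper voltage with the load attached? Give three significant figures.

V ≈ 7.22 V

The wiper splits the pot into (1−α)R = 72.27 kΩ above and αR = 257.7 kΩ below.
Lower section ‖ load = 240.7 kΩ.
V_wiper = 9.39 × 240.7/(72.27 + 240.7) = 7.22 V.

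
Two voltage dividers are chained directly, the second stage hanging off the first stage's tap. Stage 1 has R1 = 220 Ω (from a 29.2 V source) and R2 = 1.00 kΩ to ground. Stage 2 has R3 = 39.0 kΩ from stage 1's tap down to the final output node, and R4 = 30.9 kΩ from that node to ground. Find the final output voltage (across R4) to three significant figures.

Stage 2 presents R3+R4 = 69900 Ω as a load on stage 1's tap.
Stage 1's lower leg becomes R2‖(R3+R4) = 985.9 Ω, so V_mid = 29.2 × 985.9/1206 = 23.87 V.
Stage 2 is itself unloaded: V_out = V_mid × R4/(R3+R4) = 23.87 × 30900/69900 = 10.6 V.

V_out ≈ 10.6 V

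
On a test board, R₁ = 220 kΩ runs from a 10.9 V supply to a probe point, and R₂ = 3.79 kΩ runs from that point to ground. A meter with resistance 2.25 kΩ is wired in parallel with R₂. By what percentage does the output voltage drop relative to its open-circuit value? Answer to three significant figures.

Unloaded V = 10.9 × 3.79/223.8 = 0.1846 V.
Loaded: R₂‖R_L = 1.412 kΩ, giving V = 10.9 × 1.412/221.4 = 0.06950 V.
Drop = (0.1846 − 0.06950) / 0.1846 = 62.3 %.

62.3 %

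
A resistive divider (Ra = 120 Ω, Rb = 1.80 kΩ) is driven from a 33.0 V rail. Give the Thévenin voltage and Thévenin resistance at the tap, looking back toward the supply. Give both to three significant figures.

V_th is the open-circuit tap voltage: 33.0 × 1800/(120 + 1800) = 30.9 V.
With the supply zeroed, Ra and Rb appear in parallel from the tap: R_th = Ra‖Rb = (120 × 1800)/1920 = 112 Ω.

V_th = 30.9 V, R_th = 112 Ω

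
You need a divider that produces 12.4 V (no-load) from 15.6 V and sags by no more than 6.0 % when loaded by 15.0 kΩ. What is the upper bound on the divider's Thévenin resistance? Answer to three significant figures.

R_th ≤ 957 Ω

Loading drop = R_th/(R_th + R_L) ≤ 0.0600, so R_th ≤ R_L · ε/(1−ε) = 15.0 kΩ × 0.0600/0.9400 = 957 Ω.
(Any R1, R2 with R2/(R1+R2) = 0.795 and R1‖R2 ≤ 957 Ω will meet the spec.)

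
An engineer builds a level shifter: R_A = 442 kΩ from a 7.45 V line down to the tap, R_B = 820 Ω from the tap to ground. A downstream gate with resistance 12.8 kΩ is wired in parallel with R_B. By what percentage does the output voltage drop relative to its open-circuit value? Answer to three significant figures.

The divider's output (Thévenin) resistance is R_A‖R_B = 818.5 Ω.
Fractional drop under load = R_th/(R_th + R_L) = 818.5 / (818.5 + 12800) = 0.06010.
So the output falls by 6.01 %.

6.01 %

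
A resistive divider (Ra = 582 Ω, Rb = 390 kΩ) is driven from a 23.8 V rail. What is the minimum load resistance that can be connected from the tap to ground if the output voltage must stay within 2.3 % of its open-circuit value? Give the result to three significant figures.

R_L(min) ≈ 24.7 kΩ

Output resistance R_th = Ra‖Rb = (582 × 390000)/390600 = 581.1 Ω.
The fractional drop is R_th/(R_th + R_L); requiring this ≤ 0.0230 gives R_L ≥ R_th(1/0.0230 − 1) = 581.1 × 42.48 = 24.7 kΩ.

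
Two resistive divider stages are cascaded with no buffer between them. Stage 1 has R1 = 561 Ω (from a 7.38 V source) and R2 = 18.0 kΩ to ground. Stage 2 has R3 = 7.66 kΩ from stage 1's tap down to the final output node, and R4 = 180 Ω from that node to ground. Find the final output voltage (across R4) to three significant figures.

Stage 2 presents R3+R4 = 7840 Ω as a load on stage 1's tap.
Stage 1's lower leg becomes R2‖(R3+R4) = 5461 Ω, so V_mid = 7.38 × 5461/6022 = 6.693 V.
Stage 2 is itself unloaded: V_out = V_mid × R4/(R3+R4) = 6.693 × 180/7840 = 0.154 V.

V_out ≈ 0.154 V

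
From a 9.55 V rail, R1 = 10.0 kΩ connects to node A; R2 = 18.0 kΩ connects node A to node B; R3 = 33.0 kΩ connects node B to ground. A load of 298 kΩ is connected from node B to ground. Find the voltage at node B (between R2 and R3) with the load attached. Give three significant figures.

At node B, R3 is in parallel with the load: R3‖R_L = 29.71 kΩ.
Below node A the resistance is R2 + (R3‖R_L) = 47.71 kΩ, so V_A = 9.55 × 47.71/57.71 = 7.895 V.
Then V_B = V_A × (R3‖R_L)/(R2 + R3‖R_L) = 7.895 × 29.71/47.71 = 4.92 V.

V ≈ 4.92 V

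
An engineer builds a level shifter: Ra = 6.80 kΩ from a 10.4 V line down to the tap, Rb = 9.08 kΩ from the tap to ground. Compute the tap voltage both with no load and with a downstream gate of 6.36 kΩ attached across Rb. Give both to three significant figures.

Open-circuit: V = 10.4 × 9.08/(6.80 + 9.08) = 5.95 V.
With the load, Rb becomes Rb‖R_L = 3.740 kΩ, so V = 10.4 × 3.740/10.54 = 3.69 V.

Unloaded: 5.95 V; loaded: 3.69 V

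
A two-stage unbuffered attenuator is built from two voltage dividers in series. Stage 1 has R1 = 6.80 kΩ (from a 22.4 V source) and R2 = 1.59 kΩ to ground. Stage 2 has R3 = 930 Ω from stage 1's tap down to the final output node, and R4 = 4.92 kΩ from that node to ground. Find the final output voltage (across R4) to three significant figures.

Stage 2 presents R3+R4 = 5850 Ω as a load on stage 1's tap.
Stage 1's lower leg becomes R2‖(R3+R4) = 1250 Ω, so V_mid = 22.4 × 1250/8050 = 3.479 V.
Stage 2 is itself unloaded: V_out = V_mid × R4/(R3+R4) = 3.479 × 4920/5850 = 2.93 V.

V_out ≈ 2.93 V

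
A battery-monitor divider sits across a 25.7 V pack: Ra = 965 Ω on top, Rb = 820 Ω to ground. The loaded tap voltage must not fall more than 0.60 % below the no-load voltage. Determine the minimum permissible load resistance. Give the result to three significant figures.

Output resistance R_th = Ra‖Rb = (965 × 820)/1785 = 443.3 Ω.
The fractional drop is R_th/(R_th + R_L); requiring this ≤ 0.00600 gives R_L ≥ R_th(1/0.00600 − 1) = 443.3 × 165.7 = 73.4 kΩ.

R_L(min) ≈ 73.4 kΩ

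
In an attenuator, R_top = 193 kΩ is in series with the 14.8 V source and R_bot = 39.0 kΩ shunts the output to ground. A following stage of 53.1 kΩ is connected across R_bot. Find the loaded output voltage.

V_out ≈ 1.54 V

The load sits in parallel with R_bot: R_bot‖R_L = (39.0 × 53.1) / (39.0 + 53.1) = 22.49 kΩ.
V_out = 14.8 × 22.49 / (193 + 22.49) = 14.8 × 22.49/215.5 = 1.54 V.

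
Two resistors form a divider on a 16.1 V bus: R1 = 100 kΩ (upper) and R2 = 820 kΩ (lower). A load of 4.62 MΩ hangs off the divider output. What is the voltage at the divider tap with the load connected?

V_out ≈ 14.1 V

The load sits in parallel with R2: R2‖R_L = (820 × 4620) / (820 + 4620) = 696.4 kΩ.
V_out = 16.1 × 696.4 / (100 + 696.4) = 16.1 × 696.4/796.4 = 14.1 V.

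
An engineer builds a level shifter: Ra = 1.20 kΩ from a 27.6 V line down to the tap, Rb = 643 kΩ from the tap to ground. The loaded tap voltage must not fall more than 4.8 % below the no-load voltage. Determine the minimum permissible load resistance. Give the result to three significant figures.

Output resistance R_th = Ra‖Rb = (1.20 × 643)/644.2 = 1.198 kΩ.
The fractional drop is R_th/(R_th + R_L); requiring this ≤ 0.0480 gives R_L ≥ R_th(1/0.0480 − 1) = 1.198 × 19.83 = 23.8 kΩ.

R_L(min) ≈ 23.8 kΩ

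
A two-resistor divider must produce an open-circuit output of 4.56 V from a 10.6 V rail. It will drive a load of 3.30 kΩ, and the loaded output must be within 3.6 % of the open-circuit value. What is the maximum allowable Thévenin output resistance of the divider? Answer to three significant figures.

Loading drop = R_th/(R_th + R_L) ≤ 0.0360, so R_th ≤ R_L · ε/(1−ε) = 3.30 kΩ × 0.0360/0.9640 = 123 Ω.

R_th ≤ 123 Ω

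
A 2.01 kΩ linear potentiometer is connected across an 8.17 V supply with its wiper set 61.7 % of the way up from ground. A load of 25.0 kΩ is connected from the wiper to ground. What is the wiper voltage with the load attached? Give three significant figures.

The wiper splits the pot into (1−α)R = 769.8 Ω above and αR = 1240 Ω below.
Lower section ‖ load = 1182 Ω.
V_wiper = 8.17 × 1182/(769.8 + 1182) = 4.95 V.

V ≈ 4.95 V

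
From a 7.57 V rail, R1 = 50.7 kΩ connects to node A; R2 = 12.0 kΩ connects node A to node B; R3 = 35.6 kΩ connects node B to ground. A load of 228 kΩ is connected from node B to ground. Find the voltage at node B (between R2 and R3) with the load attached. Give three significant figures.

V ≈ 2.49 V

At node B, R3 is in parallel with the load: R3‖R_L = 30.79 kΩ.
Below node A the resistance is R2 + (R3‖R_L) = 42.79 kΩ, so V_A = 7.57 × 42.79/93.49 = 3.465 V.
Then V_B = V_A × (R3‖R_L)/(R2 + R3‖R_L) = 3.465 × 30.79/42.79 = 2.49 V.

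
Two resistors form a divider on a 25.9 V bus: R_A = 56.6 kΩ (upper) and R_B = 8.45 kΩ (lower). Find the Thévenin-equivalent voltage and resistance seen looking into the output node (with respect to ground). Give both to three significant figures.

V_th is the open-circuit tap voltage: 25.9 × 8.45/(56.6 + 8.45) = 3.36 V.
With the supply zeroed, R_A and R_B appear in parallel from the tap: R_th = R_A‖R_B = (56.6 × 8.45)/65.05 = 7.35 kΩ.

V_th = 3.36 V, R_th = 7.35 kΩ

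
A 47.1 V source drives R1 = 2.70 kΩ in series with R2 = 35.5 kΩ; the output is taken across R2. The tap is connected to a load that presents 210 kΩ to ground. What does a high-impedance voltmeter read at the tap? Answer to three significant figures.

V_out ≈ 43.3 V

The load sits in parallel with R2: R2‖R_L = (35.5 × 210) / (35.5 + 210) = 30.37 kΩ.
V_out = 47.1 × 30.37 / (2.70 + 30.37) = 47.1 × 30.37/33.07 = 43.3 V.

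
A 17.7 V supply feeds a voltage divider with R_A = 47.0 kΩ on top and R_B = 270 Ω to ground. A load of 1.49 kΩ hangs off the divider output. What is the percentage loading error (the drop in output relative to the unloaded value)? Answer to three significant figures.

15.3 %

The divider's output (Thévenin) resistance is R_A‖R_B = 268.5 Ω.
Fractional drop under load = R_th/(R_th + R_L) = 268.5 / (268.5 + 1490) = 0.1527.
So the output falls by 15.3 %.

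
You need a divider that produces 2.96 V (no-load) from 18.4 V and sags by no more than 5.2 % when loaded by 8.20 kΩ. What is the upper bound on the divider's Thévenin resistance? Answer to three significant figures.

R_th ≤ 450 Ω

Loading drop = R_th/(R_th + R_L) ≤ 0.0520, so R_th ≤ R_L · ε/(1−ε) = 8.20 kΩ × 0.0520/0.9480 = 450 Ω.
(Any R1, R2 with R2/(R1+R2) = 0.161 and R1‖R2 ≤ 450 Ω will meet the spec.)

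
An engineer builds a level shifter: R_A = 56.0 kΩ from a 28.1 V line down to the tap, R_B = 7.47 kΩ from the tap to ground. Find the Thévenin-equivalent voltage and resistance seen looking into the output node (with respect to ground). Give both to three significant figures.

V_th = 3.31 V, R_th = 6.59 kΩ

V_th is the open-circuit tap voltage: 28.1 × 7.47/(56.0 + 7.47) = 3.31 V.
With the supply zeroed, R_A and R_B appear in parallel from the tap: R_th = R_A‖R_B = (56.0 × 7.47)/63.47 = 6.59 kΩ.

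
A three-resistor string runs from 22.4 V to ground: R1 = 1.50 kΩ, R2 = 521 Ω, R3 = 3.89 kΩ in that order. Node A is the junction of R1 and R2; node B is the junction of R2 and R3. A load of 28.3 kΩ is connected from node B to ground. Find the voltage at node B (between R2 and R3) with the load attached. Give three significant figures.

V ≈ 14.1 V

At node B, R3 is in parallel with the load: R3‖R_L = 3420 Ω.
Below node A the resistance is R2 + (R3‖R_L) = 3941 Ω, so V_A = 22.4 × 3941/5441 = 16.22 V.
Then V_B = V_A × (R3‖R_L)/(R2 + R3‖R_L) = 16.22 × 3420/3941 = 14.1 V.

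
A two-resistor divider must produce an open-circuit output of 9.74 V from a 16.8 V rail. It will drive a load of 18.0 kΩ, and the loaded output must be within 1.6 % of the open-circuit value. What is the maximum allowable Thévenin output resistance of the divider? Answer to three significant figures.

R_th ≤ 293 Ω

Loading drop = R_th/(R_th + R_L) ≤ 0.0160, so R_th ≤ R_L · ε/(1−ε) = 18.0 kΩ × 0.0160/0.9840 = 293 Ω.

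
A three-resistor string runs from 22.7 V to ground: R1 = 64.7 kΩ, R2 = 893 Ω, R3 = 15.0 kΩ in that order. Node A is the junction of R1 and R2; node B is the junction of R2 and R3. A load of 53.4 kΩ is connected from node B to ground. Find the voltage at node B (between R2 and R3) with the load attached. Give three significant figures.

At node B, R3 is in parallel with the load: R3‖R_L = 11710 Ω.
Below node A the resistance is R2 + (R3‖R_L) = 12600 Ω, so V_A = 22.7 × 12600/77300 = 3.701 V.
Then V_B = V_A × (R3‖R_L)/(R2 + R3‖R_L) = 3.701 × 11710/12600 = 3.44 V.

V ≈ 3.44 V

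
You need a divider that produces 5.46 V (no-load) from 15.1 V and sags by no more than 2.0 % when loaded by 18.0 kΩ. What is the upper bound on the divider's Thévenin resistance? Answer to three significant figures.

Loading drop = R_th/(R_th + R_L) ≤ 0.0200, so R_th ≤ R_L · ε/(1−ε) = 18.0 kΩ × 0.0200/0.9800 = 367 Ω.
(Any R1, R2 with R2/(R1+R2) = 0.362 and R1‖R2 ≤ 367 Ω will meet the spec.)

R_th ≤ 367 Ω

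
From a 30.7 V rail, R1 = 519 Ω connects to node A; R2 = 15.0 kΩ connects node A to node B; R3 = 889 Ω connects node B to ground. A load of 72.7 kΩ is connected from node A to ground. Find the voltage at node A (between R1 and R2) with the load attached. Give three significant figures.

Below node A the series string R2+R3 = 15890 Ω sits in parallel with the 72700 Ω load: 13040 Ω.
V_A = 30.7 × 13040/(519 + 13040) = 29.5 V.

V ≈ 29.5 V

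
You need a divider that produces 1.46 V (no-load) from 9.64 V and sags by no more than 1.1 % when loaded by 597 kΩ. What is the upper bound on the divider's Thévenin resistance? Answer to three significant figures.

R_th ≤ 6.64 kΩ

Loading drop = R_th/(R_th + R_L) ≤ 0.0110, so R_th ≤ R_L · ε/(1−ε) = 597 kΩ × 0.0110/0.9890 = 6.64 kΩ.
(Any R1, R2 with R2/(R1+R2) = 0.151 and R1‖R2 ≤ 6.64 kΩ will meet the spec.)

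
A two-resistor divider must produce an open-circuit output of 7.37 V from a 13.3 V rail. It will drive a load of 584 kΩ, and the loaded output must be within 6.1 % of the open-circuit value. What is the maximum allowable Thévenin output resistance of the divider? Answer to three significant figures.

Loading drop = R_th/(R_th + R_L) ≤ 0.0610, so R_th ≤ R_L · ε/(1−ε) = 584 kΩ × 0.0610/0.9390 = 37.9 kΩ.
(Any R1, R2 with R2/(R1+R2) = 0.554 and R1‖R2 ≤ 37.9 kΩ will meet the spec.)

R_th ≤ 37.9 kΩ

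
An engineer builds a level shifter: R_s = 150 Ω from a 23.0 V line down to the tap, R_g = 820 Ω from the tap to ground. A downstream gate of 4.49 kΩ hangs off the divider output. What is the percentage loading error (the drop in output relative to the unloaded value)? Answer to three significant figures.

The divider's output (Thévenin) resistance is R_s‖R_g = 126.8 Ω.
Fractional drop under load = R_th/(R_th + R_L) = 126.8 / (126.8 + 4490) = 0.02747.
So the output falls by 2.75 %.

2.75 %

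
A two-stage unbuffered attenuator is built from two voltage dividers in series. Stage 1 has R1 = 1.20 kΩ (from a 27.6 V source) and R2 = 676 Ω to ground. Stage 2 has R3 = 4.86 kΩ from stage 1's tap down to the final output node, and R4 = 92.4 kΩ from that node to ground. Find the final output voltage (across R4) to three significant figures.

V_out ≈ 9.41 V

Stage 2 presents R3+R4 = 97260 Ω as a load on stage 1's tap.
Stage 1's lower leg becomes R2‖(R3+R4) = 671.3 Ω, so V_mid = 27.6 × 671.3/1871 = 9.901 V.
Stage 2 is itself unloaded: V_out = V_mid × R4/(R3+R4) = 9.901 × 92400/97260 = 9.41 V.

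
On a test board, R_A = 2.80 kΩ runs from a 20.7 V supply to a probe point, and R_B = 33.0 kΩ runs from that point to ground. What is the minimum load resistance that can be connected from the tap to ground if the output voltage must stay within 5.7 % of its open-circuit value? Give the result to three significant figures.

R_L(min) ≈ 42.7 kΩ

Output resistance R_th = R_A‖R_B = (2.80 × 33.0)/35.80 = 2.581 kΩ.
The fractional drop is R_th/(R_th + R_L); requiring this ≤ 0.0570 gives R_L ≥ R_th(1/0.0570 − 1) = 2.581 × 16.54 = 42.7 kΩ.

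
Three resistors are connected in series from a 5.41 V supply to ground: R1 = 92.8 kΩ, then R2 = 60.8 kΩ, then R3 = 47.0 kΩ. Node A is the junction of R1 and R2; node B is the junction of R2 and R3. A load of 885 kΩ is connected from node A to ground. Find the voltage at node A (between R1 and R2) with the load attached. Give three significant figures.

Below node A the series string R2+R3 = 107.8 kΩ sits in parallel with the 885 kΩ load: 96.09 kΩ.
V_A = 5.41 × 96.09/(92.8 + 96.09) = 2.75 V.

V ≈ 2.75 V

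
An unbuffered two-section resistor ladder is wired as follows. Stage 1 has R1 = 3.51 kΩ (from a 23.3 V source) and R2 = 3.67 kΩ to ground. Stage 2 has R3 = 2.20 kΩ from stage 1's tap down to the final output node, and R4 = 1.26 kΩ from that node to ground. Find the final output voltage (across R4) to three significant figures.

Stage 2 presents R3+R4 = 3.460 kΩ as a load on stage 1's tap.
Stage 1's lower leg becomes R2‖(R3+R4) = 1.781 kΩ, so V_mid = 23.3 × 1.781/5.291 = 7.843 V.
Stage 2 is itself unloaded: V_out = V_mid × R4/(R3+R4) = 7.843 × 1.26/3.460 = 2.86 V.

V_out ≈ 2.86 V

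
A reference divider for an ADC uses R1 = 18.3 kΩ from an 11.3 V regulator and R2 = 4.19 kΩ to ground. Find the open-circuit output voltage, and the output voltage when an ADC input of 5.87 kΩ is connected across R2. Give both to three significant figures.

Open-circuit: V = 11.3 × 4.19/(18.3 + 4.19) = 2.11 V.
With the load, R2 becomes R2‖R_L = 2.445 kΩ, so V = 11.3 × 2.445/20.74 = 1.33 V.

Unloaded: 2.11 V; loaded: 1.33 V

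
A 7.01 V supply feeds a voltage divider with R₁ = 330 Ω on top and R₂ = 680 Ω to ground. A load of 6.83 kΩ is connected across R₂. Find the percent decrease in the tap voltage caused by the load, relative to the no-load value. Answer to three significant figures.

3.15 %

The divider's output (Thévenin) resistance is R₁‖R₂ = 222.2 Ω.
Fractional drop under load = R_th/(R_th + R_L) = 222.2 / (222.2 + 6830) = 0.03150.
So the output falls by 3.15 %.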